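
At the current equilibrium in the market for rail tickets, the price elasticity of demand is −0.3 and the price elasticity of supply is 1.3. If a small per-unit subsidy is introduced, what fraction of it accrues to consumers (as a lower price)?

Consumer share = 0.8125

For a small subsidy around the equilibrium, the benefit split depends on the relative slopes, which at a point are proportional to the elasticities.
Buyer share = εs/(εs + |εd|) = 1.3/(1.3 + 0.3) = 0.8125; seller share = |εd|/(εs + |εd|) = 0.1875.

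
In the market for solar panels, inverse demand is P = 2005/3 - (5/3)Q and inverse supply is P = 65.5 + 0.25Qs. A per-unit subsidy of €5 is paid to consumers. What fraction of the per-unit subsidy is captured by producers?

Pre-subsidy: 2005/3 - (5/3)Q = 65.5 + 0.25Q gives Q* = 7234/23 and P* = 3315/23.
With the rebate, buyers effectively pay Pb = Ps − 5, where Ps is the price sellers receive.
On the curves, Pb = 2005/3 - (5/3)Q and Ps = 65.5 + 0.25Q; the wedge Ps − Pb = 5 gives 65.5 + 0.25Q − (2005/3 - (5/3)Q) = 5, so Q' = 7294/23.
Then Pb = 2005/3 − (5/3)·(7294/23) = 3215/23 and Ps = 65.5 + 0.25·(7294/23) = 3330/23.
Buyers' price falls by P* − Pb = 3315/23 − 3215/23 = 100/23; sellers' price rises by Ps − P* = 3330/23 − 3315/23 = 15/23.
So producers capture (15/23)/5 = 3/23 of each unit of subsidy.

Producer share = 3/23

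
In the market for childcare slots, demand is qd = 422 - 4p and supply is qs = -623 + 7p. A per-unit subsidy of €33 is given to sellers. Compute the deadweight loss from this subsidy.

Pre-subsidy: 422 - 4p = -623 + 7p gives p* = 95, q* = 42.
With the subsidy, sellers receive ps = pb + 33 for each unit, where pb is the price buyers pay.
Supply in terms of pb becomes qs = -623 + 7(pb + 33) = -392 + 7pb. Setting this equal to demand: 422 - 4pb = -392 + 7pb, so pb = 74.
Sellers receive ps = 74 + 33 = 107; q' = 422 − 4·74 = 126.
The subsidy expands output by 126 − 42 = 84 past the efficient level; on those units the gap between marginal cost and willingness to pay runs from 0 up to 33.
DWL = ½ × 33 × 84 = 1386.

Deadweight loss = €1386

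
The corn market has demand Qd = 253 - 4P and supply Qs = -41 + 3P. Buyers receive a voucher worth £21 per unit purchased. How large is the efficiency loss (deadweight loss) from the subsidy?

Pre-subsidy: 253 - 4P = -41 + 3P gives P* = 42, Q* = 85.
With the rebate, buyers effectively pay Pb = Ps − 21, where Ps is the price sellers receive.
Demand in terms of Ps becomes Qd = 253 − 4(Ps − 21) = 337 - 4Ps. Setting this equal to supply: 337 - 4Ps = -41 + 3Ps, so Ps = 54.
Buyers pay Pb = 54 − 21 = 33; Q' = -41 + 3·54 = 121.
The subsidy expands output by 121 − 85 = 36 past the efficient level; on those units the gap between marginal cost and willingness to pay runs from 0 up to 21.
DWL = ½ × 21 × 36 = 378.

Deadweight loss = £378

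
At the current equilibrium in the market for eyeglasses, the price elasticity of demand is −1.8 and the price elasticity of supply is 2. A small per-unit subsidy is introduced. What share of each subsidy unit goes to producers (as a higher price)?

For a small subsidy around the equilibrium, the benefit split depends on the relative slopes, which at a point are proportional to the elasticities.
Buyer share = εs/(εs + |εd|) = 2/(2 + 1.8) = 10/19; seller share = |εd|/(εs + |εd|) = 9/19.
So producers capture 9/19 of the subsidy.

Producer share = 9/19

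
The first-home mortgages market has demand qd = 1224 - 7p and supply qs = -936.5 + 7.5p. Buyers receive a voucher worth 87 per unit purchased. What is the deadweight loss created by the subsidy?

Pre-subsidy: 1224 - 7p = -936.5 + 7.5p gives p* = 149, q* = 181.
With the rebate, buyers effectively pay pb = ps − 87, where ps is the price sellers receive.
Demand in terms of ps becomes qd = 1224 − 7(ps − 87) = 1833 - 7ps. Setting this equal to supply: 1833 - 7ps = -936.5 + 7.5ps, so ps = 191.
Buyers pay pb = 191 − 87 = 104; q' = -936.5 + 7.5·191 = 496.
The subsidy expands output by 496 − 181 = 315 past the efficient level; on those units the gap between marginal cost and willingness to pay runs from 0 up to 87.
DWL = ½ × 87 × 315 = 13702.5.

Deadweight loss = 13702.5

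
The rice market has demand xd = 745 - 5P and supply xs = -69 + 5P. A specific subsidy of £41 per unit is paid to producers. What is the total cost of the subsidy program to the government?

Pre-subsidy: 745 - 5P = -69 + 5P gives P* = 81.4, x* = 338.
With the subsidy, sellers receive Ps = Pb + 41 for each unit, where Pb is the price buyers pay.
Supply in terms of Pb becomes xs = -69 + 5(Pb + 41) = 136 + 5Pb. Setting this equal to demand: 745 - 5Pb = 136 + 5Pb, so Pb = 60.9.
Sellers receive Ps = 60.9 + 41 = 101.9; x' = 745 − 5·60.9 = 440.5.
Government outlay = subsidy × quantity = 41 × 440.5 = 18060.5.

Government cost = £18060.5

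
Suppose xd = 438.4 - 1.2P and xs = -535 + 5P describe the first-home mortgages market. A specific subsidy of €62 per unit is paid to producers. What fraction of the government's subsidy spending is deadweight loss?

DWL / government spending = 3/31

Pre-subsidy: 438.4 - 1.2P = -535 + 5P gives P* = 157, x* = 250.
With the subsidy, sellers receive Ps = Pb + 62 for each unit, where Pb is the price buyers pay.
Supply in terms of Pb becomes xs = -535 + 5(Pb + 62) = -225 + 5Pb. Setting this equal to demand: 438.4 - 1.2Pb = -225 + 5Pb, so Pb = 107.
Sellers receive Ps = 107 + 62 = 169; x' = 438.4 − 1.2·107 = 310.
ΔCS = ½(250 + 310)(157 − 107) = 14000; ΔPS = ½(250 + 310)(169 − 157) = 3360.
Government spending = 62 × 310 = 19220.
DWL = ½ × 62 × (310 − 250) = 1860; fraction = 1860 / 19220 = 3/31.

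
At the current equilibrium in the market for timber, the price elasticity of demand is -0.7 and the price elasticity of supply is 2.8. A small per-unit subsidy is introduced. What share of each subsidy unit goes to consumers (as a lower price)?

For a small subsidy around the equilibrium, the benefit split depends on the relative slopes, which at a point are proportional to the elasticities.
Buyer share = εs/(εs + |εd|) = 2.8/(2.8 + 0.7) = 0.8; seller share = |εd|/(εs + |εd|) = 0.2.

Consumer share = 0.8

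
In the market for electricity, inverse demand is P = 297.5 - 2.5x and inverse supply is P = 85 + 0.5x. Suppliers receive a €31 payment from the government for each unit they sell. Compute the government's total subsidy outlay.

Pre-subsidy: 297.5 - 2.5x = 85 + 0.5x gives x* = 425/6 and P* = 1445/12.
With the subsidy, sellers receive Ps = Pb + 31 for each unit, where Pb is the price buyers pay.
On the curves, Pb = 297.5 - 2.5x and Ps = 85 + 0.5x; the wedge Ps − Pb = 31 gives 85 + 0.5x − (297.5 - 2.5x) = 31, so x' = 487/6.
Then Pb = 297.5 − 2.5·(487/6) = 1135/12 and Ps = 85 + 0.5·(487/6) = 1507/12.
Government outlay = subsidy × quantity = 31 × 487/6 = 15097/6.

Government cost = 15097/6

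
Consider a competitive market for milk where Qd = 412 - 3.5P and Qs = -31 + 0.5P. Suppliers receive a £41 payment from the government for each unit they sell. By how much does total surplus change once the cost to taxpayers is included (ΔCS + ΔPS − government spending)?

Pre-subsidy: 412 - 3.5P = -31 + 0.5P gives P* = 110.75, Q* = 24.375.
With the subsidy, sellers receive Ps = Pb + 41 for each unit, where Pb is the price buyers pay.
Supply in terms of Pb becomes Qs = -31 + 0.5(Pb + 41) = -10.5 + 0.5Pb. Setting this equal to demand: 412 - 3.5Pb = -10.5 + 0.5Pb, so Pb = 105.625.
Sellers receive Ps = 105.625 + 41 = 146.625; Q' = 412 − 3.5·105.625 = 42.3125.
ΔCS = ½(24.375 + 42.3125)(110.75 − 105.625) = 170.88671875; ΔPS = ½(24.375 + 42.3125)(146.625 − 110.75) = 1196.20703125.
Government spending = 41 × 42.3125 = 1734.8125.
Net change = 170.88671875 + 1196.20703125 − 1734.8125 = -367.71875. The loss equals the DWL triangle ½·41·17.9375.

Net change in total surplus = -£367.71875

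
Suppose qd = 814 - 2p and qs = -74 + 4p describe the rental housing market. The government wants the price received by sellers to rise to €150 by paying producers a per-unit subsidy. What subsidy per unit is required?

At a seller price of 150, quantity supplied is -74 + 4·150 = 526.
Buyers absorb 526 only when they pay pb with 814 − 2·pb = 526, i.e. pb = 144.
s = ps − pb = 150 − 144 = 6.

Required subsidy s = €6 per unit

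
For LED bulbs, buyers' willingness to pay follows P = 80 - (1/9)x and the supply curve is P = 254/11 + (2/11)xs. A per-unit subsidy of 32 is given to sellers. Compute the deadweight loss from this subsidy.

Deadweight loss = 50688/29

Pre-subsidy: 80 - (1/9)x = 254/11 + (2/11)x gives x* = 5634/29 and P* = 1694/29.
With the subsidy, sellers receive Ps = Pb + 32 for each unit, where Pb is the price buyers pay.
On the curves, Pb = 80 - (1/9)x and Ps = 254/11 + (2/11)x; the wedge Ps − Pb = 32 gives 254/11 + (2/11)x − (80 - (1/9)x) = 32, so x' = 8802/29.
Then Pb = 80 − (1/9)·(8802/29) = 1342/29 and Ps = 254/11 + (2/11)·(8802/29) = 2270/29.
The subsidy expands output by 8802/29 − 5634/29 = 3168/29 past the efficient level; on those units the gap between marginal cost and willingness to pay runs from 0 up to 32.
DWL = ½ × 32 × 3168/29 = 50688/29.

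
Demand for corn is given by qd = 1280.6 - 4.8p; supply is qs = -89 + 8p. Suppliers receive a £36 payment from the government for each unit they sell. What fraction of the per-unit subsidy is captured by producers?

Producer share = 0.375

Pre-subsidy: 1280.6 - 4.8p = -89 + 8p gives p* = 107, q* = 767.
With the subsidy, sellers receive ps = pb + 36 for each unit, where pb is the price buyers pay.
Supply in terms of pb becomes qs = -89 + 8(pb + 36) = 199 + 8pb. Setting this equal to demand: 1280.6 - 4.8pb = 199 + 8pb, so pb = 84.5.
Sellers receive ps = 84.5 + 36 = 120.5; q' = 1280.6 − 4.8·84.5 = 875.
Buyers' price falls by p* − pb = 107 − 84.5 = 22.5; sellers' price rises by ps − p* = 120.5 − 107 = 13.5.
So producers capture 13.5/36 = 0.375 of each unit of subsidy.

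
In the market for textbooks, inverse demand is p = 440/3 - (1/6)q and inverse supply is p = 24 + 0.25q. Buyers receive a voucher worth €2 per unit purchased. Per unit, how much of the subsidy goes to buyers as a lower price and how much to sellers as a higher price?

Buyers gain €0.8 per unit; sellers gain €1.2 per unit

Pre-subsidy: 440/3 - (1/6)q = 24 + 0.25q gives q* = 294.4 and p* = 97.6.
With the rebate, buyers effectively pay pb = ps − 2, where ps is the price sellers receive.
On the curves, pb = 440/3 - (1/6)q and ps = 24 + 0.25q; the wedge ps − pb = 2 gives 24 + 0.25q − (440/3 - (1/6)q) = 2, so q' = 299.2.
Then pb = 440/3 − (1/6)·299.2 = 96.8 and ps = 24 + 0.25·299.2 = 98.8.
Buyers' price falls by p* − pb = 97.6 − 96.8 = 0.8; sellers' price rises by ps − p* = 98.8 − 97.6 = 1.2.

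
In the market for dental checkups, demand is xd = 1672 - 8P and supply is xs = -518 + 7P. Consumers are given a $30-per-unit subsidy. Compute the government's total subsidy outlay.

Pre-subsidy: 1672 - 8P = -518 + 7P gives P* = 146, x* = 504.
With the rebate, buyers effectively pay Pb = Ps − 30, where Ps is the price sellers receive.
Demand in terms of Ps becomes xd = 1672 − 8(Ps − 30) = 1912 - 8Ps. Setting this equal to supply: 1912 - 8Ps = -518 + 7Ps, so Ps = 162.
Buyers pay Pb = 162 − 30 = 132; x' = -518 + 7·162 = 616.
Government outlay = subsidy × quantity = 30 × 616 = 18480.

Government cost = $18480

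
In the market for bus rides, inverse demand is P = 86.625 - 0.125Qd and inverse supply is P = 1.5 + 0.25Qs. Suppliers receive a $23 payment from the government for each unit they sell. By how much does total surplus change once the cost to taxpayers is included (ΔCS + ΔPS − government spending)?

Net change in total surplus = -2116/3

Pre-subsidy: 86.625 - 0.125Q = 1.5 + 0.25Q gives Q* = 227 and P* = 58.25.
With the subsidy, sellers receive Ps = Pb + 23 for each unit, where Pb is the price buyers pay.
On the curves, Pb = 86.625 - 0.125Q and Ps = 1.5 + 0.25Q; the wedge Ps − Pb = 23 gives 1.5 + 0.25Q − (86.625 - 0.125Q) = 23, so Q' = 865/3.
Then Pb = 86.625 − 0.125·(865/3) = 607/12 and Ps = 1.5 + 0.25·(865/3) = 883/12.
ΔCS = ½(227 + 865/3)(58.25 − 607/12) = 17779/9; ΔPS = ½(227 + 865/3)(883/12 − 58.25) = 35558/9.
Government spending = 23 × 865/3 = 19895/3.
Net change = 17779/9 + 35558/9 − 19895/3 = -2116/3. The loss equals the DWL triangle ½·23·184/3.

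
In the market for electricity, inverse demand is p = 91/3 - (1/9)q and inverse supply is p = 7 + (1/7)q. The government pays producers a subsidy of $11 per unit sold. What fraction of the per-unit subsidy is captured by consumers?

Pre-subsidy: 91/3 - (1/9)q = 7 + (1/7)q gives q* = 91.875 and p* = 20.125.
With the subsidy, sellers receive ps = pb + 11 for each unit, where pb is the price buyers pay.
On the curves, pb = 91/3 - (1/9)q and ps = 7 + (1/7)q; the wedge ps − pb = 11 gives 7 + (1/7)q − (91/3 - (1/9)q) = 11, so q' = 135.1875.
Then pb = 91/3 − (1/9)·135.1875 = 15.3125 and ps = 7 + (1/7)·135.1875 = 26.3125.
Buyers' price falls by p* − pb = 20.125 − 15.3125 = 4.8125; sellers' price rises by ps − p* = 26.3125 − 20.125 = 6.1875.
So consumers capture 4.8125/11 = 0.4375 of each unit of subsidy.

Consumer share = 0.4375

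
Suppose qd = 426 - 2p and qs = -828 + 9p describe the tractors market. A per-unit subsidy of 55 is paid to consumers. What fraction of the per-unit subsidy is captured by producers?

Pre-subsidy: 426 - 2p = -828 + 9p gives p* = 114, q* = 198.
With the rebate, buyers effectively pay pb = ps − 55, where ps is the price sellers receive.
Demand in terms of ps becomes qd = 426 − 2(ps − 55) = 536 - 2ps. Setting this equal to supply: 536 - 2ps = -828 + 9ps, so ps = 124.
Buyers pay pb = 124 − 55 = 69; q' = -828 + 9·124 = 288.
Buyers' price falls by p* − pb = 114 − 69 = 45; sellers' price rises by ps − p* = 124 − 114 = 10.
So producers capture 10/55 = 2/11 of each unit of subsidy.

Producer share = 2/11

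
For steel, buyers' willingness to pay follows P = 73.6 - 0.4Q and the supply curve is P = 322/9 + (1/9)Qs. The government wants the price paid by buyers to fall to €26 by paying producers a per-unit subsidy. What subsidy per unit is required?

At a buyer price of 26, quantity demanded is 184 − 2.5·26 = 119.
Sellers supply 119 only when they receive Ps = 322/9 + (1/9)·119 = 49.
s = Ps − Pb = 49 − 26 = 23.

Required subsidy s = €23 per unit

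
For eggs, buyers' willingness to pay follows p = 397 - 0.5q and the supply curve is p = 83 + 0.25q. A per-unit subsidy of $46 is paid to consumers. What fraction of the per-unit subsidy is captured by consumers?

Consumer share = 2/3

Pre-subsidy: 397 - 0.5q = 83 + 0.25q gives q* = 1256/3 and p* = 563/3.
With the rebate, buyers effectively pay pb = ps − 46, where ps is the price sellers receive.
On the curves, pb = 397 - 0.5q and ps = 83 + 0.25q; the wedge ps − pb = 46 gives 83 + 0.25q − (397 - 0.5q) = 46, so q' = 480.
Then pb = 397 − 0.5·480 = 157 and ps = 83 + 0.25·480 = 203.
Buyers' price falls by p* − pb = 563/3 − 157 = 92/3; sellers' price rises by ps − p* = 203 − 563/3 = 46/3.
So consumers capture (92/3)/46 = 2/3 of each unit of subsidy.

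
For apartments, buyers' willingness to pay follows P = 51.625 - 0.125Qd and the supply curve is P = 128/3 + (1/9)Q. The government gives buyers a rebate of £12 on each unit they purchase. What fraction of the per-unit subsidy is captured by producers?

Pre-subsidy: 51.625 - 0.125Q = 128/3 + (1/9)Q gives Q* = 645/17 and P* = 797/17.
With the rebate, buyers effectively pay Pb = Ps − 12, where Ps is the price sellers receive.
On the curves, Pb = 51.625 - 0.125Q and Ps = 128/3 + (1/9)Q; the wedge Ps − Pb = 12 gives 128/3 + (1/9)Q − (51.625 - 0.125Q) = 12, so Q' = 1509/17.
Then Pb = 51.625 − 0.125·(1509/17) = 689/17 and Ps = 128/3 + (1/9)·(1509/17) = 893/17.
Buyers' price falls by P* − Pb = 797/17 − 689/17 = 108/17; sellers' price rises by Ps − P* = 893/17 − 797/17 = 96/17.
So producers capture (96/17)/12 = 8/17 of each unit of subsidy.

Producer share = 8/17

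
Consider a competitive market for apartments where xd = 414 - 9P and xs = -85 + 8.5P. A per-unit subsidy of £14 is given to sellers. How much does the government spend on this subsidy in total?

Pre-subsidy: 414 - 9P = -85 + 8.5P gives P* = 998/35, x* = 5508/35.
With the subsidy, sellers receive Ps = Pb + 14 for each unit, where Pb is the price buyers pay.
Supply in terms of Pb becomes xs = -85 + 8.5(Pb + 14) = 34 + 8.5Pb. Setting this equal to demand: 414 - 9Pb = 34 + 8.5Pb, so Pb = 152/7.
Sellers receive Ps = 152/7 + 14 = 250/7; x' = 414 − 9·(152/7) = 1530/7.
Government outlay = subsidy × quantity = 14 × 1530/7 = 3060.

Government cost = £3060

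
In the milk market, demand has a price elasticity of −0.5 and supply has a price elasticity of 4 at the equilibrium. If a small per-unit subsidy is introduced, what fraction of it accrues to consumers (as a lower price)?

Consumer share = 8/9

For a small subsidy around the equilibrium, the benefit split depends on the relative slopes, which at a point are proportional to the elasticities.
Buyer share = εs/(εs + |εd|) = 4/(4 + 0.5) = 8/9; seller share = |εd|/(εs + |εd|) = 1/9.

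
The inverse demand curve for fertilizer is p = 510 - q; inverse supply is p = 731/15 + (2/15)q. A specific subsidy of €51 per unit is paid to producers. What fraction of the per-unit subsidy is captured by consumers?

Consumer share = 15/17

Pre-subsidy: 510 - q = 731/15 + (2/15)q gives q* = 407 and p* = 103.
With the subsidy, sellers receive ps = pb + 51 for each unit, where pb is the price buyers pay.
On the curves, pb = 510 - q and ps = 731/15 + (2/15)q; the wedge ps − pb = 51 gives 731/15 + (2/15)q − (510 - q) = 51, so q' = 452.
Then pb = 510 − 1·452 = 58 and ps = 731/15 + (2/15)·452 = 109.
Buyers' price falls by p* − pb = 103 − 58 = 45; sellers' price rises by ps − p* = 109 − 103 = 6.
So consumers capture 45/51 = 15/17 of each unit of subsidy.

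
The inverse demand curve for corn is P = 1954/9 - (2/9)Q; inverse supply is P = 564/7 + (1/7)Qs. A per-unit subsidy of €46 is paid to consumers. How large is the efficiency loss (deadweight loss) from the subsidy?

Pre-subsidy: 1954/9 - (2/9)Q = 564/7 + (1/7)Q gives Q* = 374 and P* = 134.
With the rebate, buyers effectively pay Pb = Ps − 46, where Ps is the price sellers receive.
On the curves, Pb = 1954/9 - (2/9)Q and Ps = 564/7 + (1/7)Q; the wedge Ps − Pb = 46 gives 564/7 + (1/7)Q − (1954/9 - (2/9)Q) = 46, so Q' = 500.
Then Pb = 1954/9 − (2/9)·500 = 106 and Ps = 564/7 + (1/7)·500 = 152.
The subsidy expands output by 500 − 374 = 126 past the efficient level; on those units the gap between marginal cost and willingness to pay runs from 0 up to 46.
DWL = ½ × 46 × 126 = 2898.

Deadweight loss = €2898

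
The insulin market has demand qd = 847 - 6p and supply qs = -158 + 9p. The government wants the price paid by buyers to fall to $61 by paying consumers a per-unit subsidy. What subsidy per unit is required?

Required subsidy s = $10 per unit

At a buyer price of 61, quantity demanded is 847 − 6·61 = 481.
Sellers supply 481 only when they receive ps with -158 + 9·ps = 481, i.e. ps = 71.
s = ps − pb = 71 − 61 = 10.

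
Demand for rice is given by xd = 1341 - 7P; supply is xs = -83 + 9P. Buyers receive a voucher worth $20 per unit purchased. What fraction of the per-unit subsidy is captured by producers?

Producer share = 0.4375

Pre-subsidy: 1341 - 7P = -83 + 9P gives P* = 89, x* = 718.
With the rebate, buyers effectively pay Pb = Ps − 20, where Ps is the price sellers receive.
Demand in terms of Ps becomes xd = 1341 − 7(Ps − 20) = 1481 - 7Ps. Setting this equal to supply: 1481 - 7Ps = -83 + 9Ps, so Ps = 97.75.
Buyers pay Pb = 97.75 − 20 = 77.75; x' = -83 + 9·97.75 = 796.75.
Buyers' price falls by P* − Pb = 89 − 77.75 = 11.25; sellers' price rises by Ps − P* = 97.75 − 89 = 8.75.
So producers capture 8.75/20 = 0.4375 of each unit of subsidy.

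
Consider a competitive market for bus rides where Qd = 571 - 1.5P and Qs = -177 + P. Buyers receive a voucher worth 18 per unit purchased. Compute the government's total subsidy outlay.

Government cost = 2394

Pre-subsidy: 571 - 1.5P = -177 + P gives P* = 299.2, Q* = 122.2.
With the rebate, buyers effectively pay Pb = Ps − 18, where Ps is the price sellers receive.
Demand in terms of Ps becomes Qd = 571 − 1.5(Ps − 18) = 598 - 1.5Ps. Setting this equal to supply: 598 - 1.5Ps = -177 + Ps, so Ps = 310.
Buyers pay Pb = 310 − 18 = 292; Q' = -177 + 1·310 = 133.
Government outlay = subsidy × quantity = 18 × 133 = 2394.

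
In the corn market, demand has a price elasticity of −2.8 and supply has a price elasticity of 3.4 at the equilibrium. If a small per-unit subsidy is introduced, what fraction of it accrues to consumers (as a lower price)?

Consumer share = 17/31

For a small subsidy around the equilibrium, the benefit split depends on the relative slopes, which at a point are proportional to the elasticities.
Buyer share = εs/(εs + |εd|) = 3.4/(3.4 + 2.8) = 17/31; seller share = |εd|/(εs + |εd|) = 14/31.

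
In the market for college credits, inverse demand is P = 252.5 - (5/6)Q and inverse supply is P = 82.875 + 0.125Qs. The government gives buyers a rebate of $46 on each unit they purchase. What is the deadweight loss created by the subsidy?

Deadweight loss = $1104

Pre-subsidy: 252.5 - (5/6)Q = 82.875 + 0.125Q gives Q* = 177 and P* = 105.
With the rebate, buyers effectively pay Pb = Ps − 46, where Ps is the price sellers receive.
On the curves, Pb = 252.5 - (5/6)Q and Ps = 82.875 + 0.125Q; the wedge Ps − Pb = 46 gives 82.875 + 0.125Q − (252.5 - (5/6)Q) = 46, so Q' = 225.
Then Pb = 252.5 − (5/6)·225 = 65 and Ps = 82.875 + 0.125·225 = 111.
The subsidy expands output by 225 − 177 = 48 past the efficient level; on those units the gap between marginal cost and willingness to pay runs from 0 up to 46.
DWL = ½ × 46 × 48 = 1104.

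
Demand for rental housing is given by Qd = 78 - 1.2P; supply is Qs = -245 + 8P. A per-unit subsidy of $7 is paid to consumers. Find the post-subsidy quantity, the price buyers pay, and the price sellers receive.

Pre-subsidy: 78 - 1.2P = -245 + 8P gives P* = 1615/46, Q* = 825/23.
With the rebate, buyers effectively pay Pb = Ps − 7, where Ps is the price sellers receive.
Demand in terms of Ps becomes Qd = 78 − 1.2(Ps − 7) = 86.4 - 1.2Ps. Setting this equal to supply: 86.4 - 1.2Ps = -245 + 8Ps, so Ps = 1657/46.
Buyers pay Pb = 1657/46 − 7 = 1335/46; Q' = -245 + 8·(1657/46) = 993/23.

Q' = 993/23; buyers pay 1335/46; sellers receive 1657/46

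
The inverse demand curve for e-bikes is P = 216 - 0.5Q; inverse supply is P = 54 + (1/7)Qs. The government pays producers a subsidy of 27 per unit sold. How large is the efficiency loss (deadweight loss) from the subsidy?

Pre-subsidy: 216 - 0.5Q = 54 + (1/7)Q gives Q* = 252 and P* = 90.
With the subsidy, sellers receive Ps = Pb + 27 for each unit, where Pb is the price buyers pay.
On the curves, Pb = 216 - 0.5Q and Ps = 54 + (1/7)Q; the wedge Ps − Pb = 27 gives 54 + (1/7)Q − (216 - 0.5Q) = 27, so Q' = 294.
Then Pb = 216 − 0.5·294 = 69 and Ps = 54 + (1/7)·294 = 96.
The subsidy expands output by 294 − 252 = 42 past the efficient level; on those units the gap between marginal cost and willingness to pay runs from 0 up to 27.
DWL = ½ × 27 × 42 = 567.

Deadweight loss = 567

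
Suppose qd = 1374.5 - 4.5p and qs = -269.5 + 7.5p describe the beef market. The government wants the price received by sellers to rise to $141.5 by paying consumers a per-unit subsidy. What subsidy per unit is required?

Required subsidy s = $12 per unit

At a seller price of 141.5, quantity supplied is -269.5 + 7.5·141.5 = 791.75.
Buyers absorb 791.75 only when they pay pb with 1374.5 − 4.5·pb = 791.75, i.e. pb = 129.5.
s = ps − pb = 141.5 − 129.5 = 12.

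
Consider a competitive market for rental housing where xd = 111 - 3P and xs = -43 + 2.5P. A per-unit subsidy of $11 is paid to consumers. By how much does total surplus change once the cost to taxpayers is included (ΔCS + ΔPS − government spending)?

Pre-subsidy: 111 - 3P = -43 + 2.5P gives P* = 28, x* = 27.
With the rebate, buyers effectively pay Pb = Ps − 11, where Ps is the price sellers receive.
Demand in terms of Ps becomes xd = 111 − 3(Ps − 11) = 144 - 3Ps. Setting this equal to supply: 144 - 3Ps = -43 + 2.5Ps, so Ps = 34.
Buyers pay Pb = 34 − 11 = 23; x' = -43 + 2.5·34 = 42.
ΔCS = ½(27 + 42)(28 − 23) = 172.5; ΔPS = ½(27 + 42)(34 − 28) = 207.
Government spending = 11 × 42 = 462.
Net change = 172.5 + 207 − 462 = -82.5. The loss equals the DWL triangle ½·11·15.

Net change in total surplus = -$82.5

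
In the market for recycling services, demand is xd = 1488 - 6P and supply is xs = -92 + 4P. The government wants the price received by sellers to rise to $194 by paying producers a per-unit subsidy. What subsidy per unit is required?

At a seller price of 194, quantity supplied is -92 + 4·194 = 684.
Buyers absorb 684 only when they pay Pb with 1488 − 6·Pb = 684, i.e. Pb = 134.
s = Ps − Pb = 194 − 134 = 60.

Required subsidy s = $60 per unit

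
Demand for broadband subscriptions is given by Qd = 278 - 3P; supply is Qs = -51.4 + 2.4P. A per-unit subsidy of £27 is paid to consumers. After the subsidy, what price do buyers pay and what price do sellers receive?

Buyers pay £49; sellers receive £76

Pre-subsidy: 278 - 3P = -51.4 + 2.4P gives P* = 61, Q* = 95.
With the rebate, buyers effectively pay Pb = Ps − 27, where Ps is the price sellers receive.
Demand in terms of Ps becomes Qd = 278 − 3(Ps − 27) = 359 - 3Ps. Setting this equal to supply: 359 - 3Ps = -51.4 + 2.4Ps, so Ps = 76.
Buyers pay Pb = 76 − 27 = 49; Q' = -51.4 + 2.4·76 = 131.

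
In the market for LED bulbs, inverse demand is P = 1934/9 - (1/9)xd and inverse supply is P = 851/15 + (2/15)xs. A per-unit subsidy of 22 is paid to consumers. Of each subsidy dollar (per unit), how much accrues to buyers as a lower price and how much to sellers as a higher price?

Buyers gain 10 per unit; sellers gain 12 per unit

Pre-subsidy: 1934/9 - (1/9)x = 851/15 + (2/15)x gives x* = 647 and P* = 143.
With the rebate, buyers effectively pay Pb = Ps − 22, where Ps is the price sellers receive.
On the curves, Pb = 1934/9 - (1/9)x and Ps = 851/15 + (2/15)x; the wedge Ps − Pb = 22 gives 851/15 + (2/15)x − (1934/9 - (1/9)x) = 22, so x' = 737.
Then Pb = 1934/9 − (1/9)·737 = 133 and Ps = 851/15 + (2/15)·737 = 155.
Buyers' price falls by P* − Pb = 143 − 133 = 10; sellers' price rises by Ps − P* = 155 − 143 = 12.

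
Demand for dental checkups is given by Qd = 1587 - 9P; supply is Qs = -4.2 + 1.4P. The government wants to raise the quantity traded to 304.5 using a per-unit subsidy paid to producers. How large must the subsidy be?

Required subsidy s = 78 per unit

At Q = 304.5, invert demand for the buyer price: Pb = (1587 − 304.5)/9 = 142.5; invert supply for the seller price: Ps = (304.5 − (-4.2))/1.4 = 220.5.
The subsidy must fill the gap: s = Ps − Pb = 220.5 − 142.5 = 78.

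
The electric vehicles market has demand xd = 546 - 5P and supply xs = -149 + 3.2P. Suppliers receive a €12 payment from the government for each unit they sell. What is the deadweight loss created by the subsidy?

Deadweight loss = 5760/41

Pre-subsidy: 546 - 5P = -149 + 3.2P gives P* = 3475/41, x* = 5011/41.
With the subsidy, sellers receive Ps = Pb + 12 for each unit, where Pb is the price buyers pay.
Supply in terms of Pb becomes xs = -149 + 3.2(Pb + 12) = -110.6 + 3.2Pb. Setting this equal to demand: 546 - 5Pb = -110.6 + 3.2Pb, so Pb = 3283/41.
Sellers receive Ps = 3283/41 + 12 = 3775/41; x' = 546 − 5·(3283/41) = 5971/41.
The subsidy expands output by 5971/41 − 5011/41 = 960/41 past the efficient level; on those units the gap between marginal cost and willingness to pay runs from 0 up to 12.
DWL = ½ × 12 × 960/41 = 5760/41.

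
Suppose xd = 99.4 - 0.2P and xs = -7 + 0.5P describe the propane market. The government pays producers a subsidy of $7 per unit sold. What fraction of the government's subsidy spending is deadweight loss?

Pre-subsidy: 99.4 - 0.2P = -7 + 0.5P gives P* = 152, x* = 69.
With the subsidy, sellers receive Ps = Pb + 7 for each unit, where Pb is the price buyers pay.
Supply in terms of Pb becomes xs = -7 + 0.5(Pb + 7) = -3.5 + 0.5Pb. Setting this equal to demand: 99.4 - 0.2Pb = -3.5 + 0.5Pb, so Pb = 147.
Sellers receive Ps = 147 + 7 = 154; x' = 99.4 − 0.2·147 = 70.
ΔCS = ½(69 + 70)(152 − 147) = 347.5; ΔPS = ½(69 + 70)(154 − 152) = 139.
Government spending = 7 × 70 = 490.
DWL = ½ × 7 × (70 − 69) = 3.5; fraction = 3.5 / 490 = 1/140.

DWL / government spending = 1/140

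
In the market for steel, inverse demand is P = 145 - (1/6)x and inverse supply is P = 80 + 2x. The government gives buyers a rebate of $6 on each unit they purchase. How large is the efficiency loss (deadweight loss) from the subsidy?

Pre-subsidy: 145 - (1/6)x = 80 + 2x gives x* = 30 and P* = 140.
With the rebate, buyers effectively pay Pb = Ps − 6, where Ps is the price sellers receive.
On the curves, Pb = 145 - (1/6)x and Ps = 80 + 2x; the wedge Ps − Pb = 6 gives 80 + 2x − (145 - (1/6)x) = 6, so x' = 426/13.
Then Pb = 145 − (1/6)·(426/13) = 1814/13 and Ps = 80 + 2·(426/13) = 1892/13.
The subsidy expands output by 426/13 − 30 = 36/13 past the efficient level; on those units the gap between marginal cost and willingness to pay runs from 0 up to 6.
DWL = ½ × 6 × 36/13 = 108/13.

Deadweight loss = 108/13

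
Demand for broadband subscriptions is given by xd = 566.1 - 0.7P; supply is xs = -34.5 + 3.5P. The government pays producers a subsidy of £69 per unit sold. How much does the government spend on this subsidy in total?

Government cost = £34931.25

Pre-subsidy: 566.1 - 0.7P = -34.5 + 3.5P gives P* = 143, x* = 466.
With the subsidy, sellers receive Ps = Pb + 69 for each unit, where Pb is the price buyers pay.
Supply in terms of Pb becomes xs = -34.5 + 3.5(Pb + 69) = 207 + 3.5Pb. Setting this equal to demand: 566.1 - 0.7Pb = 207 + 3.5Pb, so Pb = 85.5.
Sellers receive Ps = 85.5 + 69 = 154.5; x' = 566.1 − 0.7·85.5 = 506.25.
Government outlay = subsidy × quantity = 69 × 506.25 = 34931.25.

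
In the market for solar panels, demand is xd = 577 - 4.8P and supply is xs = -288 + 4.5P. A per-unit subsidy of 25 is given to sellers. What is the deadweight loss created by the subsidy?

Deadweight loss = 22500/31

Pre-subsidy: 577 - 4.8P = -288 + 4.5P gives P* = 8650/93, x* = 4047/31.
With the subsidy, sellers receive Ps = Pb + 25 for each unit, where Pb is the price buyers pay.
Supply in terms of Pb becomes xs = -288 + 4.5(Pb + 25) = -175.5 + 4.5Pb. Setting this equal to demand: 577 - 4.8Pb = -175.5 + 4.5Pb, so Pb = 7525/93.
Sellers receive Ps = 7525/93 + 25 = 9850/93; x' = 577 − 4.8·(7525/93) = 5847/31.
The subsidy expands output by 5847/31 − 4047/31 = 1800/31 past the efficient level; on those units the gap between marginal cost and willingness to pay runs from 0 up to 25.
DWL = ½ × 25 × 1800/31 = 22500/31.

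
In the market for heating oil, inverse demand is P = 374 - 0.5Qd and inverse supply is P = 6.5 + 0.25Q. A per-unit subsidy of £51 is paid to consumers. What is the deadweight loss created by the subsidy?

Pre-subsidy: 374 - 0.5Q = 6.5 + 0.25Q gives Q* = 490 and P* = 129.
With the rebate, buyers effectively pay Pb = Ps − 51, where Ps is the price sellers receive.
On the curves, Pb = 374 - 0.5Q and Ps = 6.5 + 0.25Q; the wedge Ps − Pb = 51 gives 6.5 + 0.25Q − (374 - 0.5Q) = 51, so Q' = 558.
Then Pb = 374 − 0.5·558 = 95 and Ps = 6.5 + 0.25·558 = 146.
The subsidy expands output by 558 − 490 = 68 past the efficient level; on those units the gap between marginal cost and willingness to pay runs from 0 up to 51.
DWL = ½ × 51 × 68 = 1734.

Deadweight loss = £1734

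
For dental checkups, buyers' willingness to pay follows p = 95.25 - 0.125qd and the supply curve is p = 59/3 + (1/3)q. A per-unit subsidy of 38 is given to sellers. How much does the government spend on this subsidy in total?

Government cost = 103588/11

Pre-subsidy: 95.25 - 0.125q = 59/3 + (1/3)q gives q* = 1814/11 and p* = 821/11.
With the subsidy, sellers receive ps = pb + 38 for each unit, where pb is the price buyers pay.
On the curves, pb = 95.25 - 0.125q and ps = 59/3 + (1/3)q; the wedge ps − pb = 38 gives 59/3 + (1/3)q − (95.25 - 0.125q) = 38, so q' = 2726/11.
Then pb = 95.25 − 0.125·(2726/11) = 707/11 and ps = 59/3 + (1/3)·(2726/11) = 1125/11.
Government outlay = subsidy × quantity = 38 × 2726/11 = 103588/11.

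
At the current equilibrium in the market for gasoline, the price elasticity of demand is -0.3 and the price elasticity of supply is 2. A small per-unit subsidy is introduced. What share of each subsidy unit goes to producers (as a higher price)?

Producer share = 3/23

For a small subsidy around the equilibrium, the benefit split depends on the relative slopes, which at a point are proportional to the elasticities.
Buyer share = εs/(εs + |εd|) = 2/(2 + 0.3) = 20/23; seller share = |εd|/(εs + |εd|) = 3/23.
So producers capture 3/23 of the subsidy.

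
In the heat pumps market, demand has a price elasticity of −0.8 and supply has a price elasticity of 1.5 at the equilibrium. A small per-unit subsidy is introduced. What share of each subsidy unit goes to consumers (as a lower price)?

For a small subsidy around the equilibrium, the benefit split depends on the relative slopes, which at a point are proportional to the elasticities.
Buyer share = εs/(εs + |εd|) = 1.5/(1.5 + 0.8) = 15/23; seller share = |εd|/(εs + |εd|) = 8/23.

Consumer share = 15/23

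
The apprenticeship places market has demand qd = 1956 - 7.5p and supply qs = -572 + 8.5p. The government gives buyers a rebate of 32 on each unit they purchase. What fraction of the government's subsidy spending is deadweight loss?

DWL / government spending = 85/1198

Pre-subsidy: 1956 - 7.5p = -572 + 8.5p gives p* = 158, q* = 771.
With the rebate, buyers effectively pay pb = ps − 32, where ps is the price sellers receive.
Demand in terms of ps becomes qd = 1956 − 7.5(ps − 32) = 2196 - 7.5ps. Setting this equal to supply: 2196 - 7.5ps = -572 + 8.5ps, so ps = 173.
Buyers pay pb = 173 − 32 = 141; q' = -572 + 8.5·173 = 898.5.
ΔCS = ½(771 + 898.5)(158 − 141) = 14190.75; ΔPS = ½(771 + 898.5)(173 − 158) = 12521.25.
Government spending = 32 × 898.5 = 28752.
DWL = ½ × 32 × (898.5 − 771) = 2040; fraction = 2040 / 28752 = 85/1198.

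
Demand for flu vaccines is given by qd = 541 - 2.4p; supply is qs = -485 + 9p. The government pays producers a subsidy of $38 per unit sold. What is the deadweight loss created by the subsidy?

Deadweight loss = $1368

Pre-subsidy: 541 - 2.4p = -485 + 9p gives p* = 90, q* = 325.
With the subsidy, sellers receive ps = pb + 38 for each unit, where pb is the price buyers pay.
Supply in terms of pb becomes qs = -485 + 9(pb + 38) = -143 + 9pb. Setting this equal to demand: 541 - 2.4pb = -143 + 9pb, so pb = 60.
Sellers receive ps = 60 + 38 = 98; q' = 541 − 2.4·60 = 397.
The subsidy expands output by 397 − 325 = 72 past the efficient level; on those units the gap between marginal cost and willingness to pay runs from 0 up to 38.
DWL = ½ × 38 × 72 = 1368.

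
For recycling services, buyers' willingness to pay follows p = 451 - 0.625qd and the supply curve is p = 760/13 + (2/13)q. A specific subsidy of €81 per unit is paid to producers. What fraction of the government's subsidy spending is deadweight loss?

DWL / government spending = 13/152

Pre-subsidy: 451 - 0.625q = 760/13 + (2/13)q gives q* = 504 and p* = 136.
With the subsidy, sellers receive ps = pb + 81 for each unit, where pb is the price buyers pay.
On the curves, pb = 451 - 0.625q and ps = 760/13 + (2/13)q; the wedge ps − pb = 81 gives 760/13 + (2/13)q − (451 - 0.625q) = 81, so q' = 608.
Then pb = 451 − 0.625·608 = 71 and ps = 760/13 + (2/13)·608 = 152.
ΔCS = ½(504 + 608)(136 − 71) = 36140; ΔPS = ½(504 + 608)(152 − 136) = 8896.
Government spending = 81 × 608 = 49248.
DWL = ½ × 81 × (608 − 504) = 4212; fraction = 4212 / 49248 = 13/152.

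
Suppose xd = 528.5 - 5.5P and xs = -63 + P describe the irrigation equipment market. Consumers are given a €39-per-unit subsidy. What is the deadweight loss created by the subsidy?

Pre-subsidy: 528.5 - 5.5P = -63 + P gives P* = 91, x* = 28.
With the rebate, buyers effectively pay Pb = Ps − 39, where Ps is the price sellers receive.
Demand in terms of Ps becomes xd = 528.5 − 5.5(Ps − 39) = 743 - 5.5Ps. Setting this equal to supply: 743 - 5.5Ps = -63 + Ps, so Ps = 124.
Buyers pay Pb = 124 − 39 = 85; x' = -63 + 1·124 = 61.
The subsidy expands output by 61 − 28 = 33 past the efficient level; on those units the gap between marginal cost and willingness to pay runs from 0 up to 39.
DWL = ½ × 39 × 33 = 643.5.

Deadweight loss = €643.5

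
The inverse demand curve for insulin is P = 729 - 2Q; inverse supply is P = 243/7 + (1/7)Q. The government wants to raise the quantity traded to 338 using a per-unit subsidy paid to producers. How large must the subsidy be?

At Q = 338, from the demand curve buyers pay Pb = 729 − 2·338 = 53; from the supply curve sellers need Ps = 243/7 + (1/7)·338 = 83.
The subsidy must fill the gap: s = Ps − Pb = 83 − 53 = 30.

Required subsidy s = 30 per unit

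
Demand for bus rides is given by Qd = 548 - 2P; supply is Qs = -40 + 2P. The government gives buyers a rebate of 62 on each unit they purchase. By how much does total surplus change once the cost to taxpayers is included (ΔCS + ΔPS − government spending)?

Pre-subsidy: 548 - 2P = -40 + 2P gives P* = 147, Q* = 254.
With the rebate, buyers effectively pay Pb = Ps − 62, where Ps is the price sellers receive.
Demand in terms of Ps becomes Qd = 548 − 2(Ps − 62) = 672 - 2Ps. Setting this equal to supply: 672 - 2Ps = -40 + 2Ps, so Ps = 178.
Buyers pay Pb = 178 − 62 = 116; Q' = -40 + 2·178 = 316.
ΔCS = ½(254 + 316)(147 − 116) = 8835; ΔPS = ½(254 + 316)(178 − 147) = 8835.
Government spending = 62 × 316 = 19592.
Net change = 8835 + 8835 − 19592 = -1922. The loss equals the DWL triangle ½·62·62.

Net change in total surplus = -1922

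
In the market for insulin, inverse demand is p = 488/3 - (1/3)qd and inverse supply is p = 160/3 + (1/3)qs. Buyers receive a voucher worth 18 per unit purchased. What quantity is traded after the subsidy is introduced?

Pre-subsidy: 488/3 - (1/3)q = 160/3 + (1/3)q gives q* = 164 and p* = 108.
With the rebate, buyers effectively pay pb = ps − 18, where ps is the price sellers receive.
On the curves, pb = 488/3 - (1/3)q and ps = 160/3 + (1/3)q; the wedge ps − pb = 18 gives 160/3 + (1/3)q − (488/3 - (1/3)q) = 18, so q' = 191.
Then pb = 488/3 − (1/3)·191 = 99 and ps = 160/3 + (1/3)·191 = 117.

q' = 191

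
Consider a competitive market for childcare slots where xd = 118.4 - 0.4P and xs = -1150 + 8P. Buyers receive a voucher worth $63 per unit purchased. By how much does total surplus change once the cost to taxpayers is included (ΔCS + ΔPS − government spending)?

Pre-subsidy: 118.4 - 0.4P = -1150 + 8P gives P* = 151, x* = 58.
With the rebate, buyers effectively pay Pb = Ps − 63, where Ps is the price sellers receive.
Demand in terms of Ps becomes xd = 118.4 − 0.4(Ps − 63) = 143.6 - 0.4Ps. Setting this equal to supply: 143.6 - 0.4Ps = -1150 + 8Ps, so Ps = 154.
Buyers pay Pb = 154 − 63 = 91; x' = -1150 + 8·154 = 82.
ΔCS = ½(58 + 82)(151 − 91) = 4200; ΔPS = ½(58 + 82)(154 − 151) = 210.
Government spending = 63 × 82 = 5166.
Net change = 4200 + 210 − 5166 = -756. The loss equals the DWL triangle ½·63·24.

Net change in total surplus = -$756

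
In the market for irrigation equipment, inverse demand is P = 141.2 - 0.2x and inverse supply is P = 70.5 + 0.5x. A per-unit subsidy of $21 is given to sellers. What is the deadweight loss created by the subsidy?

Pre-subsidy: 141.2 - 0.2x = 70.5 + 0.5x gives x* = 101 and P* = 121.
With the subsidy, sellers receive Ps = Pb + 21 for each unit, where Pb is the price buyers pay.
On the curves, Pb = 141.2 - 0.2x and Ps = 70.5 + 0.5x; the wedge Ps − Pb = 21 gives 70.5 + 0.5x − (141.2 - 0.2x) = 21, so x' = 131.
Then Pb = 141.2 − 0.2·131 = 115 and Ps = 70.5 + 0.5·131 = 136.
The subsidy expands output by 131 − 101 = 30 past the efficient level; on those units the gap between marginal cost and willingness to pay runs from 0 up to 21.
DWL = ½ × 21 × 30 = 315.

Deadweight loss = $315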